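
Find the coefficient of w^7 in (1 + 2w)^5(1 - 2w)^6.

Coefficient of w^7 = Σ_{j} C(5,j)·2^j·C(6,7-j)·(-2)^(7-j) for j from 1 to 5.
= 640 + (-7680) + 19200 + (-12800) + 1920 = 1280.

1280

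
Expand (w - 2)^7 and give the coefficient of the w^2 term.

-672

The general term is C(7,j)·(w)^j·(-2)^(7-j); the w^2 term has j = 2.
C(7,2) = 21.
Coefficient = C(7,2) · (-2)^5 = 21 · (-32) = -672.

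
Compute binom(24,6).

134596

C(24,6) = (24·23·22·21·20·19) / 6! = 96909120 / 720 = 134596.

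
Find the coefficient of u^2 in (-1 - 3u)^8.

The general term is C(8,j)·(-1)^j·(-3u)^(8-j); the u^2 term has j = 6.
C(8,6) = 28.
Coefficient = C(8,6) · (-3)^2 = 28 · 9 = 252.

252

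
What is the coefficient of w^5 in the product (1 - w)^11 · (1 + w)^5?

Coefficient of w^5 = Σ_{j} C(11,j)·(-1)^j·C(5,5-j)·1^(5-j) for j from 0 to 5.
= 1 + (-55) + 550 + (-1650) + 1650 + (-462) = 34.

34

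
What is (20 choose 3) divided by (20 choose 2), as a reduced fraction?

6

C(n,k+1)/C(n,k) = (n−k)/(k+1) = (20−2)/(2+1) = 18/3 = 6.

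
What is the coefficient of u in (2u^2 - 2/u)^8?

-14336

General term: C(8,j)·(2u^2)^j·(-2/u)^(8-j), with u-exponent 2j − 1(8−j) = 3j − 8.
Set 3j − 8 = 1: j = 3.
C(8,3) = 56; 2^3 = 8; (-2)^5 = -32.
Coefficient = 56 · 8 · (-32) = -14336.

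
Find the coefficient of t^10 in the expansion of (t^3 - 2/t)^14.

768768

General term: C(14,j)·(t^3)^j·(-2/t)^(14-j), with t-exponent 3j − 1(14−j) = 4j − 14.
Set 4j − 14 = 10: j = 6.
C(14,6) = 3003; 1^6 = 1; (-2)^8 = 256.
Coefficient = 3003 · 1 · 256 = 768768.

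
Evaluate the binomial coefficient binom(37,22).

9364199760

C(37,22) = C(37,15) by symmetry.
C(37,15) = (37·36·35·34·33·32·31·30·29·28·27·26·25·24·23) / 15! = 12245324002983751680000 / 1307674368000 = 9364199760.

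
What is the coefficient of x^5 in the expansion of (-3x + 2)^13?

-80061696

The general term is C(13,j)·(-3x)^j·(2)^(13-j); the x^5 term has j = 5.
C(13,5) = 1287.
Coefficient = C(13,5) · (-3)^5 · 2^8 = 1287 · (-243) · 256 = -80061696.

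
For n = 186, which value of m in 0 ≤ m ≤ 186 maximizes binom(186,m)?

C(186,m) is maximized at m = 186/2 = 93.

93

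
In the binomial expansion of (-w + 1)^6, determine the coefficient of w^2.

15

The general term is C(6,j)·(-w)^j·(1)^(6-j); the w^2 term has j = 2.
C(6,2) = 15.
Coefficient = C(6,2) = 15.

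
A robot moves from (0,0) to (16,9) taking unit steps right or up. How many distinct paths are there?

Each path is a sequence of 25 steps with 16 rights: C(25,16) = 2042975.

2042975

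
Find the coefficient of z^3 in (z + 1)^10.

120

The general term is C(10,j)·(z)^j·(1)^(10-j); the z^3 term has j = 3.
C(10,3) = 120.
Coefficient = C(10,3) = 120.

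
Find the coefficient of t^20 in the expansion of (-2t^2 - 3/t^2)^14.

3354624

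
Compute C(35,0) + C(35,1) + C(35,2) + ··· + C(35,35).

The entries of row 35 sum to 2^35 = 34359738368.

34359738368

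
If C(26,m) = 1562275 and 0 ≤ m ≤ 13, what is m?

C(26,m) increases on 0 ≤ m ≤ 13. C(26,7) = 657800 and C(26,8) = 1562275, so m = 8.

8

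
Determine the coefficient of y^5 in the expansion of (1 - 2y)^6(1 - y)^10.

-19764

Coefficient of y^5 = Σ_{j} C(6,j)·(-2)^j·C(10,5-j)·(-1)^(5-j) for j from 0 to 5.
= (-252) + (-2520) + (-7200) + (-7200) + (-2400) + (-192) = -19764.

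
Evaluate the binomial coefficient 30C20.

30045015

C(30,20) = C(30,10) by symmetry.
C(30,10) = (30·29·28·27·26·25·24·23·22·21) / 10! = 109027350432000 / 3628800 = 30045015.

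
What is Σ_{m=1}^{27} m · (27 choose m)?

Differentiating (1+x)^27 and setting x=1: Σ m·C(27,m) = 27·2^26 = 1811939328.

1811939328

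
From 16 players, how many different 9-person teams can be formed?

11440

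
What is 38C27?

C(38,27) = C(38,11) by symmetry.
C(38,11) = (38·37·36·35·34·33·32·31·30·29·28) / 11! = 48032775105638400 / 39916800 = 1203322288.

1203322288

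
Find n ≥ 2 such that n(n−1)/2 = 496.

n(n−1)/2 = 496 ⇒ n(n−1) = 992. Since 32·31 = 992, n = 32.

32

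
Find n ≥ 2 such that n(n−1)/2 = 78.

13

n(n−1)/2 = 78 ⇒ n(n−1) = 156. Since 13·12 = 156, n = 13.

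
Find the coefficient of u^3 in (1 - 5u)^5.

-1250

The general term is C(5,j)·(1)^j·(-5u)^(5-j); the u^3 term has j = 2.
C(5,2) = 10.
Coefficient = C(5,2) · (-5)^3 = 10 · (-125) = -1250.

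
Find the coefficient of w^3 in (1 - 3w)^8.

-1512

The general term is C(8,j)·(1)^j·(-3w)^(8-j); the w^3 term has j = 5.
C(8,5) = 56.
Coefficient = C(8,5) · (-3)^3 = 56 · (-27) = -1512.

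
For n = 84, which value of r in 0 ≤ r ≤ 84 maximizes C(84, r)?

42

C(84,r) is maximized at r = 84/2 = 42.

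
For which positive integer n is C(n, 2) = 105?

n(n−1)/2 = 105 ⇒ n(n−1) = 210. Since 15·14 = 210, n = 15.

15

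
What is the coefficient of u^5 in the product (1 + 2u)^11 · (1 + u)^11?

189486

Coefficient of u^5 = Σ_{j} C(11,j)·2^j·C(11,5-j)·1^(5-j) for j from 0 to 5.
= 462 + 7260 + 36300 + 72600 + 58080 + 14784 = 189486.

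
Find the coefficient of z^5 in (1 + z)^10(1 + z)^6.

Coefficient of z^5 = Σ_{j} C(10,j)·C(6,5-j) for j from 0 to 5.
= 6 + 150 + 900 + 1800 + 1260 + 252 = 4368.

4368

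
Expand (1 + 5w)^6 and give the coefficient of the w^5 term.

The general term is C(6,j)·(1)^j·(5w)^(6-j); the w^5 term has j = 1.
C(6,1) = 6.
Coefficient = C(6,1) · 5^5 = 6 · 3125 = 18750.

18750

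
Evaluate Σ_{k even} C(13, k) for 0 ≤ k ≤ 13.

Half of (1+1)^13 + (1−1)^13 gives the even-index sum: 2^12 = 4096.

4096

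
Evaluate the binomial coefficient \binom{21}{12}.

293930

C(21,12) = C(21,9) by symmetry.
C(21,9) = (21·20·19·18·17·16·15·14·13) / 9! = 106661318400 / 362880 = 293930.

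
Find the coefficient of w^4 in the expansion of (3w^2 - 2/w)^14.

General term: C(14,j)·(3w^2)^j·(-2/w)^(14-j), with w-exponent 2j − 1(14−j) = 3j − 14.
Set 3j − 14 = 4: j = 6.
C(14,6) = 3003; 3^6 = 729; (-2)^8 = 256.
Coefficient = 3003 · 729 · 256 = 560431872.

560431872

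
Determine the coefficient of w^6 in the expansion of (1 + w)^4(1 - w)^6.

2

Coefficient of w^6 = Σ_{j} C(4,j)·1^j·C(6,6-j)·(-1)^(6-j) for j from 0 to 4.
= 1 + (-24) + 90 + (-80) + 15 = 2.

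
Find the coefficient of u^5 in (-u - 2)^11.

-29568

The general term is C(11,j)·(-u)^j·(-2)^(11-j); the u^5 term has j = 5.
C(11,5) = 462.
Coefficient = C(11,5) · (-1)^5 · (-2)^6 = 462 · (-1) · 64 = -29568.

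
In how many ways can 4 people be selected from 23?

8855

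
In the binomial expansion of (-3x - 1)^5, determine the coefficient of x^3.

The general term is C(5,j)·(-3x)^j·(-1)^(5-j); the x^3 term has j = 3.
C(5,3) = 10.
Coefficient = C(5,3) · (-3)^3 = 10 · (-27) = -270.

-270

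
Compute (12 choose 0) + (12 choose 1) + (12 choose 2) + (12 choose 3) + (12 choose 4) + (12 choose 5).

1586

1 + 12 + 66 + 220 + 495 + 792 = 1586.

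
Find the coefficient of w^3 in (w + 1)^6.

20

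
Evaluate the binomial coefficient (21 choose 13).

C(21,13) = C(21,8) by symmetry.
C(21,8) = (21·20·19·18·17·16·15·14) / 8! = 8204716800 / 40320 = 203490.

203490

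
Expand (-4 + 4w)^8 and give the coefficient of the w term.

-524288

The general term is C(8,j)·(-4)^j·(4w)^(8-j); the w^1 term has j = 7.
C(8,7) = 8.
Coefficient = C(8,7) · (-4)^7 · 4^1 = 8 · (-16384) · 4 = -524288.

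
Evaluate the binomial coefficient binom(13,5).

C(13,5) = (13·12·11·10·9) / 5! = 154440 / 120 = 1287.

1287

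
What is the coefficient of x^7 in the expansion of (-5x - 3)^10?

253125000

The general term is C(10,j)·(-5x)^j·(-3)^(10-j); the x^7 term has j = 7.
C(10,7) = 120.
Coefficient = C(10,7) · (-5)^7 · (-3)^3 = 120 · (-78125) · (-27) = 253125000.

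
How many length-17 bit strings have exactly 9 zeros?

24310

Choose the 9 positions: C(17,9) = 24310.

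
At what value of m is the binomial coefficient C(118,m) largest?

59

C(118,m) is maximized at m = 118/2 = 59.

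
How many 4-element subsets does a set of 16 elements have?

C(16,4) = (16·15·14·13) / 4! = 43680 / 24 = 1820.

1820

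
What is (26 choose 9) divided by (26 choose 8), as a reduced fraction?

C(n,k+1)/C(n,k) = (n−k)/(k+1) = (26−8)/(8+1) = 18/9 = 2.

2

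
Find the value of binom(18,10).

C(18,10) = C(18,8) by symmetry.
C(18,8) = (18·17·16·15·14·13·12·11) / 8! = 1764322560 / 40320 = 43758.

43758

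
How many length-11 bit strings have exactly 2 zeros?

Choose the 2 positions: C(11,2) = 55.

55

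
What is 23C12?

1352078

C(23,12) = C(23,11) by symmetry.
C(23,11) = (23·22·21·20·19·18·17·16·15·14·13) / 11! = 53970627110400 / 39916800 = 1352078.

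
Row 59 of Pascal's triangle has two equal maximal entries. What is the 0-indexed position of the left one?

For odd n = 59, C(59,r) peaks at r = (n−1)/2 and (n+1)/2; the smaller is 29.

29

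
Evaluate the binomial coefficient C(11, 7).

C(11,7) = C(11,4) by symmetry.
C(11,4) = (11·10·9·8) / 4! = 7920 / 24 = 330.

330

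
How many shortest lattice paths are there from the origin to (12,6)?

Each path is a sequence of 18 steps with 12 rights: C(18,12) = 18564.

18564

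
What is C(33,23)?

C(33,23) = C(33,10) by symmetry.
C(33,10) = (33·32·31·30·29·28·27·26·25·24) / 10! = 335885501952000 / 3628800 = 92561040.

92561040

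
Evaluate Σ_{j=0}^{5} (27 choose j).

1 + 27 + 351 + 2925 + 17550 + 80730 = 101584.

101584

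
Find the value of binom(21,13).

203490

C(21,13) = C(21,8) by symmetry.
C(21,8) = (21·20·19·18·17·16·15·14) / 8! = 8204716800 / 40320 = 203490.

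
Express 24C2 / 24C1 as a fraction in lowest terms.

C(n,k+1)/C(n,k) = (n−k)/(k+1) = (24−1)/(1+1) = 23/2.

23/2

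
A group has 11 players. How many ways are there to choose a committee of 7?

This is C(11,7) = 330.

330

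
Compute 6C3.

C(6,3) = (6·5·4) / 3! = 120 / 6 = 20.

20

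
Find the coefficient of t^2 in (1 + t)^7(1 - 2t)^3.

Coefficient of t^2 = Σ_{j} C(7,j)·1^j·C(3,2-j)·(-2)^(2-j) for j from 0 to 2.
= 12 + (-42) + 21 = -9.

-9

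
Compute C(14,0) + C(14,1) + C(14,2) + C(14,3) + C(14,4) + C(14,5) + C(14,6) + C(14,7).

9908

1 + 14 + 91 + 364 + 1001 + 2002 + 3003 + 3432 = 9908.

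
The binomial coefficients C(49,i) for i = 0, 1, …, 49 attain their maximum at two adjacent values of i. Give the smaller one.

24

For odd n = 49, C(49,i) peaks at i = (n−1)/2 and (n+1)/2; the smaller is 24.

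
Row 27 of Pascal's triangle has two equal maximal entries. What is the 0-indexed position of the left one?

13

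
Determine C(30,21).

14307150

C(30,21) = C(30,9) by symmetry.
C(30,9) = (30·29·28·27·26·25·24·23·22) / 9! = 5191778592000 / 362880 = 14307150.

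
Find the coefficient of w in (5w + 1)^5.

The general term is C(5,j)·(5w)^j·(1)^(5-j); the w^1 term has j = 1.
C(5,1) = 5.
Coefficient = C(5,1) · 5^1 = 5 · 5 = 25.

25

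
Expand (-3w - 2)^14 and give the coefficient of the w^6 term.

The general term is C(14,j)·(-3w)^j·(-2)^(14-j); the w^6 term has j = 6.
C(14,6) = 3003.
Coefficient = C(14,6) · (-3)^6 · (-2)^8 = 3003 · 729 · 256 = 560431872.

560431872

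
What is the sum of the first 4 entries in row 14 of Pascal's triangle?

1 + 14 + 91 + 364 = 470.

470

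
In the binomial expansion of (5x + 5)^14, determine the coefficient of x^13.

The general term is C(14,j)·(5x)^j·(5)^(14-j); the x^13 term has j = 13.
C(14,13) = 14.
Coefficient = C(14,13) · 5^13 · 5^1 = 14 · 1220703125 · 5 = 85449218750.

85449218750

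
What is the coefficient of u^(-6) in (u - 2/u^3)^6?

-160

General term: C(6,j)·(u)^j·(-2/u^3)^(6-j), with u-exponent 1j − 3(6−j) = 4j − 18.
Set 4j − 18 = -6: j = 3.
C(6,3) = 20; 1^3 = 1; (-2)^3 = -8.
Coefficient = 20 · 1 · (-8) = -160.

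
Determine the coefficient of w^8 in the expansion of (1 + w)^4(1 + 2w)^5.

Coefficient of w^8 = Σ_{j} C(4,j)·1^j·C(5,8-j)·2^(8-j) for j from 3 to 4.
= 128 + 80 = 208.

208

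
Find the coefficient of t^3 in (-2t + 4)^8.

The general term is C(8,j)·(-2t)^j·(4)^(8-j); the t^3 term has j = 3.
C(8,3) = 56.
Coefficient = C(8,3) · (-2)^3 · 4^5 = 56 · (-8) · 1024 = -458752.

-458752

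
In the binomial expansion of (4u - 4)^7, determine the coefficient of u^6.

-114688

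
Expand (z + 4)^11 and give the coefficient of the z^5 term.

1892352

The general term is C(11,j)·(z)^j·(4)^(11-j); the z^5 term has j = 5.
C(11,5) = 462.
Coefficient = C(11,5) · 4^6 = 462 · 4096 = 1892352.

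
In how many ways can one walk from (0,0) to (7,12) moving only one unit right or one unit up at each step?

Each path is a sequence of 19 steps with 7 rights: C(19,7) = 50388.

50388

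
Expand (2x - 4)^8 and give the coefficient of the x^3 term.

-458752

The general term is C(8,j)·(2x)^j·(-4)^(8-j); the x^3 term has j = 3.
C(8,3) = 56.
Coefficient = C(8,3) · 2^3 · (-4)^5 = 56 · 8 · (-1024) = -458752.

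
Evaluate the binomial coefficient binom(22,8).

C(22,8) = (22·21·20·19·18·17·16·15) / 8! = 12893126400 / 40320 = 319770.

319770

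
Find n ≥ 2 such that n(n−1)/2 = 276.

24

n(n−1)/2 = 276 ⇒ n(n−1) = 552. Since 24·23 = 552, n = 24.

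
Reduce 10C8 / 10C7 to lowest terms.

C(n,k+1)/C(n,k) = (n−k)/(k+1) = (10−7)/(7+1) = 3/8.

3/8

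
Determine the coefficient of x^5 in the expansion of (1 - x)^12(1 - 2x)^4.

Coefficient of x^5 = Σ_{j} C(12,j)·(-1)^j·C(4,5-j)·(-2)^(5-j) for j from 1 to 5.
= (-192) + (-2112) + (-5280) + (-3960) + (-792) = -12336.

-12336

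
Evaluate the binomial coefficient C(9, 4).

C(9,4) = (9·8·7·6) / 4! = 3024 / 24 = 126.

126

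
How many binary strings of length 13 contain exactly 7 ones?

1716

Choose the 7 positions: C(13,7) = 1716.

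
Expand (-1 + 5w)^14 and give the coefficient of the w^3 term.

-45500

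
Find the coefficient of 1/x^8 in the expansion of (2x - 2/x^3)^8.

General term: C(8,j)·(2x)^j·(-2/x^3)^(8-j), with x-exponent 1j − 3(8−j) = 4j − 24.
Set 4j − 24 = -8: j = 4.
C(8,4) = 70; 2^4 = 16; (-2)^4 = 16.
Coefficient = 70 · 16 · 16 = 17920.

17920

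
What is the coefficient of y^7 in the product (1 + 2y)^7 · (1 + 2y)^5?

101376

Coefficient of y^7 = Σ_{j} C(7,j)·2^j·C(5,7-j)·2^(7-j) for j from 2 to 7.
= 2688 + 22400 + 44800 + 26880 + 4480 + 128 = 101376.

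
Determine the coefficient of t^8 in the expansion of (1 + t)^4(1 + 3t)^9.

Coefficient of t^8 = Σ_{j} C(4,j)·1^j·C(9,8-j)·3^(8-j) for j from 0 to 4.
= 59049 + 314928 + 367416 + 122472 + 10206 = 874071.

874071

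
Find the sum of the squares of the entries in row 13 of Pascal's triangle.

Σ C(13,j)² is the coefficient of x^13 in (1+x)^13(1+x)^13 = (1+x)^26, i.e. C(26,13) = 10400600.

10400600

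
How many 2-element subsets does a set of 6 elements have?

15

C(6,2) = (6·5) / 2! = 30 / 2 = 15.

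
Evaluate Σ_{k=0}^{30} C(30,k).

1073741824

The entries of row 30 sum to 2^30 = 1073741824.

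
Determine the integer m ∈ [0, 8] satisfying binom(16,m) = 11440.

7

C(16,m) increases on 0 ≤ m ≤ 8. C(16,6) = 8008 and C(16,7) = 11440, so m = 7.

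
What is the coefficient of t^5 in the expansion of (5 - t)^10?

The general term is C(10,j)·(5)^j·(-t)^(10-j); the t^5 term has j = 5.
C(10,5) = 252.
Coefficient = C(10,5) · 5^5 · (-1)^5 = 252 · 3125 · (-1) = -787500.

-787500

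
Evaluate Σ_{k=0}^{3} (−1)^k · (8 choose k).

The partial alternating sum Σ_{k=0}^{3} (−1)^k C(8,k) = (−1)^3 C(7,3) = -35.

-35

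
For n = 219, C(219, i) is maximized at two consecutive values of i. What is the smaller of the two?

109

For odd n = 219, C(219,i) peaks at i = (n−1)/2 and (n+1)/2; the smaller is 109.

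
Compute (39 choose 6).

3262623

C(39,6) = (39·38·37·36·35·34) / 6! = 2349088560 / 720 = 3262623.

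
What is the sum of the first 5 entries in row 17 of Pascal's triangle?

1 + 17 + 136 + 680 + 2380 = 3214.

3214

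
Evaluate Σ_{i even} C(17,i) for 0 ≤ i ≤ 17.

65536

Even-i terms of row 17 sum to 2^16 = 65536.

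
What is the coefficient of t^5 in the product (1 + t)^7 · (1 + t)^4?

Coefficient of t^5 = Σ_{j} C(7,j)·C(4,5-j) for j from 1 to 5.
= 7 + 84 + 210 + 140 + 21 = 462.

462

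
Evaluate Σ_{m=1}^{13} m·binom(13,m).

Since m·C(13,m) = 13·C(12,m−1), the sum is 13·2^12 = 13·4096 = 53248.

53248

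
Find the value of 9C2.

36

C(9,2) = (9·8) / 2! = 72 / 2 = 36.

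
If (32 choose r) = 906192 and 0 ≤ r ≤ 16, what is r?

6

C(32,r) increases on 0 ≤ r ≤ 16. C(32,5) = 201376 and C(32,6) = 906192, so r = 6.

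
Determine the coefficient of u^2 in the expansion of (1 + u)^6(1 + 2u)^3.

Coefficient of u^2 = Σ_{j} C(6,j)·1^j·C(3,2-j)·2^(2-j) for j from 0 to 2.
= 12 + 36 + 15 = 63.

63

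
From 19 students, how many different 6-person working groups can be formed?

27132

This is C(19,6) = 27132.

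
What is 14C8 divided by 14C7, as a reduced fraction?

7/8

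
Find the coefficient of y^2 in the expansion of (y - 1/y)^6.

15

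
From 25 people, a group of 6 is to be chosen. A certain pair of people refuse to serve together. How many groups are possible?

All 6-subsets: C(25,6) = 177100. Those containing both fixed elements: C(23,4) = 8855.
177100 − 8855 = 168245.

168245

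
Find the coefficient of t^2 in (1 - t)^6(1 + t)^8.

Coefficient of t^2 = Σ_{j} C(6,j)·(-1)^j·C(8,2-j)·1^(2-j) for j from 0 to 2.
= 28 + (-48) + 15 = -5.

-5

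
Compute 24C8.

C(24,8) = (24·23·22·21·20·19·18·17) / 8! = 29654190720 / 40320 = 735471.

735471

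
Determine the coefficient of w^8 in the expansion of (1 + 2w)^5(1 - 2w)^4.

256

Coefficient of w^8 = Σ_{j} C(5,j)·2^j·C(4,8-j)·(-2)^(8-j) for j from 4 to 5.
= 1280 + (-1024) = 256.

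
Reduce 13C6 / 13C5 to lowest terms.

4/3

C(n,k+1)/C(n,k) = (n−k)/(k+1) = (13−5)/(5+1) = 8/6 = 4/3.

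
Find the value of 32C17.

565722720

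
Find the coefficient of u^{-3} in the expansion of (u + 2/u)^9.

5376

General term: C(9,j)·(u)^j·(2/u)^(9-j), with u-exponent 1j − 1(9−j) = 2j − 9.
Set 2j − 9 = -3: j = 3.
C(9,3) = 84; 1^3 = 1; 2^6 = 64.
Coefficient = 84 · 1 · 64 = 5376.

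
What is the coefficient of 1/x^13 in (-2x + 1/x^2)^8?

-16

General term: C(8,j)·(-2x)^j·(1/x^2)^(8-j), with x-exponent 1j − 2(8−j) = 3j − 16.
Set 3j − 16 = -13: j = 1.
C(8,1) = 8; (-2)^1 = -2; 1^7 = 1.
Coefficient = 8 · (-2) · 1 = -16.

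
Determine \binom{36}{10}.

C(36,10) = (36·35·34·33·32·31·30·29·28·27) / 10! = 922393263052800 / 3628800 = 254186856.

254186856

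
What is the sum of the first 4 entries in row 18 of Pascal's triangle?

1 + 18 + 153 + 816 = 988.

988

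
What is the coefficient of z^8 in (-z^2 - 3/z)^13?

-1250964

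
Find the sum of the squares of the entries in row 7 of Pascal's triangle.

By Vandermonde's identity, Σ C(7,r)² = C(14,7) = 3432.

3432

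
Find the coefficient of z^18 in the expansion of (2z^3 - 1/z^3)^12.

General term: C(12,j)·(2z^3)^j·(-1/z^3)^(12-j), with z-exponent 3j − 3(12−j) = 6j − 36.
Set 6j − 36 = 18: j = 9.
C(12,9) = 220; 2^9 = 512; (-1)^3 = -1.
Coefficient = 220 · 512 · (-1) = -112640.

-112640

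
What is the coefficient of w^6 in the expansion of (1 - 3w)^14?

2189187

The general term is C(14,j)·(1)^j·(-3w)^(14-j); the w^6 term has j = 8.
C(14,8) = 3003.
Coefficient = C(14,8) · (-3)^6 = 3003 · 729 = 2189187.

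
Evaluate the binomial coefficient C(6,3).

C(6,3) = (6·5·4) / 3! = 120 / 6 = 20.

20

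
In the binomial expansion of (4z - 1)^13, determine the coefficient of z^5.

The general term is C(13,j)·(4z)^j·(-1)^(13-j); the z^5 term has j = 5.
C(13,5) = 1287.
Coefficient = C(13,5) · 4^5 = 1287 · 1024 = 1317888.

1317888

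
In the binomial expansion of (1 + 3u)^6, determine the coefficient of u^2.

The general term is C(6,j)·(1)^j·(3u)^(6-j); the u^2 term has j = 4.
C(6,4) = 15.
Coefficient = C(6,4) · 3^2 = 15 · 9 = 135.

135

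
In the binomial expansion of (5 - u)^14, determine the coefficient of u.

-17089843750

The general term is C(14,j)·(5)^j·(-u)^(14-j); the u^1 term has j = 13.
C(14,13) = 14.
Coefficient = C(14,13) · 5^13 · (-1)^1 = 14 · 1220703125 · (-1) = -17089843750.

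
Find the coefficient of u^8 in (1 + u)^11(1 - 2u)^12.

-3003

Coefficient of u^8 = Σ_{j} C(11,j)·1^j·C(12,8-j)·(-2)^(8-j) for j from 0 to 8.
= 126720 + (-1115136) + 3252480 + (-4181760) + 2613600 + (-813120) + 121968 + (-7920) + 165 = -3003.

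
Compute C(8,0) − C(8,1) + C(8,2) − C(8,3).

-35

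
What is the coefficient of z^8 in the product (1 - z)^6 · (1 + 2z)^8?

-624

Coefficient of z^8 = Σ_{j} C(6,j)·(-1)^j·C(8,8-j)·2^(8-j) for j from 0 to 6.
= 256 + (-6144) + 26880 + (-35840) + 16800 + (-2688) + 112 = -624.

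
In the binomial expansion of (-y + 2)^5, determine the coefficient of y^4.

The general term is C(5,j)·(-y)^j·(2)^(5-j); the y^4 term has j = 4.
C(5,4) = 5.
Coefficient = C(5,4) · 2^1 = 5 · 2 = 10.

10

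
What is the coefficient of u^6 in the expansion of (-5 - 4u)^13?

-549120000000

The general term is C(13,j)·(-5)^j·(-4u)^(13-j); the u^6 term has j = 7.
C(13,7) = 1716.
Coefficient = C(13,7) · (-5)^7 · (-4)^6 = 1716 · (-78125) · 4096 = -549120000000.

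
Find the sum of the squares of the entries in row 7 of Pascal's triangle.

3432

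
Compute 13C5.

1287

C(13,5) = (13·12·11·10·9) / 5! = 154440 / 120 = 1287.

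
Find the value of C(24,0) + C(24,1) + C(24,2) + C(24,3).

2325

1 + 24 + 276 + 2024 = 2325.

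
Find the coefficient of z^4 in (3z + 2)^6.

The general term is C(6,j)·(3z)^j·(2)^(6-j); the z^4 term has j = 4.
C(6,4) = 15.
Coefficient = C(6,4) · 3^4 · 2^2 = 15 · 81 · 4 = 4860.

4860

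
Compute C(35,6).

1623160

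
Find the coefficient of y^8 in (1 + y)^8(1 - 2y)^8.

-1791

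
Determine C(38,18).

C(38,18) = (38·37·36·35·34·33·32·31·30·29·28·27·26·25·24·23·22·21) / 18! = 214978908196382744494080000 / 6402373705728000 = 33578000610.

33578000610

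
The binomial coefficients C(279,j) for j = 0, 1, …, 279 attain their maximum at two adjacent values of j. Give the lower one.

For odd n = 279, C(279,j) peaks at j = (n−1)/2 and (n+1)/2; the lower is 139.

139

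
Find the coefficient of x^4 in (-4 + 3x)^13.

-15182069760

The general term is C(13,j)·(-4)^j·(3x)^(13-j); the x^4 term has j = 9.
C(13,9) = 715.
Coefficient = C(13,9) · (-4)^9 · 3^4 = 715 · (-262144) · 81 = -15182069760.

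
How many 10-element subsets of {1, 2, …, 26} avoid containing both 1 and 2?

All 10-subsets: C(26,10) = 5311735. Those containing both fixed elements: C(24,8) = 735471.
5311735 − 735471 = 4576264.

4576264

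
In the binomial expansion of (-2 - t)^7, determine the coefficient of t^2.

-672

The general term is C(7,j)·(-2)^j·(-t)^(7-j); the t^2 term has j = 5.
C(7,5) = 21.
Coefficient = C(7,5) · (-2)^5 = 21 · (-32) = -672.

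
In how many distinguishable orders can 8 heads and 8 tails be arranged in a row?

Choose positions for the heads: C(16,8) = 12870.

12870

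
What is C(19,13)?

C(19,13) = C(19,6) by symmetry.
C(19,6) = (19·18·17·16·15·14) / 6! = 19535040 / 720 = 27132.

27132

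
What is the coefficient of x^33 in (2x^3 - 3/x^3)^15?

7741440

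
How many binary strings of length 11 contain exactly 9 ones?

Choose the 9 positions: C(11,9) = 55.

55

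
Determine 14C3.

C(14,3) = (14·13·12) / 3! = 2184 / 6 = 364.

364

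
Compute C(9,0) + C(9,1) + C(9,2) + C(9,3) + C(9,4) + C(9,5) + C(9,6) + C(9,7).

1 + 9 + 36 + 84 + 126 + 126 + 84 + 36 = 502.

502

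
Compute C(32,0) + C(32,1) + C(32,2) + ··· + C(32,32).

4294967296

The entries of row 32 sum to 2^32 = 4294967296.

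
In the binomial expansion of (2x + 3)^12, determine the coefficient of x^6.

43110144

The general term is C(12,j)·(2x)^j·(3)^(12-j); the x^6 term has j = 6.
C(12,6) = 924.
Coefficient = C(12,6) · 2^6 · 3^6 = 924 · 64 · 729 = 43110144.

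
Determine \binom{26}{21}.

65780

C(26,21) = C(26,5) by symmetry.
C(26,5) = (26·25·24·23·22) / 5! = 7893600 / 120 = 65780.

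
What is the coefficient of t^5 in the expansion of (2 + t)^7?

84

The general term is C(7,j)·(2)^j·(t)^(7-j); the t^5 term has j = 2.
C(7,2) = 21.
Coefficient = C(7,2) · 2^2 = 21 · 4 = 84.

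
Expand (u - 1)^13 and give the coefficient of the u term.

The general term is C(13,j)·(u)^j·(-1)^(13-j); the u^1 term has j = 1.
C(13,1) = 13.
Coefficient = C(13,1) = 13.

13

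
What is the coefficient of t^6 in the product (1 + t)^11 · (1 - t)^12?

Coefficient of t^6 = Σ_{j} C(11,j)·1^j·C(12,6-j)·(-1)^(6-j) for j from 0 to 6.
= 924 + (-8712) + 27225 + (-36300) + 21780 + (-5544) + 462 = -165.

-165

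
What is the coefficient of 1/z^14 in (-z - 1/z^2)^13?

General term: C(13,j)·(-z)^j·(-1/z^2)^(13-j), with z-exponent 1j − 2(13−j) = 3j − 26.
Set 3j − 26 = -14: j = 4.
C(13,4) = 715; (-1)^4 = 1; (-1)^9 = -1.
Coefficient = 715 · 1 · (-1) = -715.

-715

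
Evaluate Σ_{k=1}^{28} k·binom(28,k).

3758096384

Since k·C(28,k) = 28·C(27,k−1), the sum is 28·2^27 = 28·134217728 = 3758096384.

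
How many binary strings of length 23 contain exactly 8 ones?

490314

Choose the 8 positions: C(23,8) = 490314.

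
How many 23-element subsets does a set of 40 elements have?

88732378800

C(40,23) = C(40,17) by symmetry.
C(40,17) = (40·39·38·37·36·35·34·33·32·31·30·29·28·27·26·25·24) / 17! = 31560991604212034764800000 / 355687428096000 = 88732378800.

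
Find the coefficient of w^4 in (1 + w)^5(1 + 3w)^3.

500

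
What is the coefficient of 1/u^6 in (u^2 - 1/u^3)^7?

General term: C(7,j)·(u^2)^j·(-1/u^3)^(7-j), with u-exponent 2j − 3(7−j) = 5j − 21.
Set 5j − 21 = -6: j = 3.
C(7,3) = 35; 1^3 = 1; (-1)^4 = 1.
Coefficient = 35 · 1 · 1 = 35.

35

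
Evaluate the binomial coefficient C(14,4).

C(14,4) = (14·13·12·11) / 4! = 24024 / 24 = 1001.

1001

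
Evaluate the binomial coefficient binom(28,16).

30421755

C(28,16) = C(28,12) by symmetry.
C(28,12) = (28·27·26·25·24·23·22·21·20·19·18·17) / 12! = 14572069319808000 / 479001600 = 30421755.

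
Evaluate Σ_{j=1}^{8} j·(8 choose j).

Differentiating (1+x)^8 and setting x=1: Σ j·C(8,j) = 8·2^7 = 1024.

1024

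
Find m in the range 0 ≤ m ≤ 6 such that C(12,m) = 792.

5

C(12,m) increases on 0 ≤ m ≤ 6. C(12,4) = 495 and C(12,5) = 792, so m = 5.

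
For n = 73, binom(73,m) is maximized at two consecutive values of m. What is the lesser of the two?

For odd n = 73, C(73,m) peaks at m = (n−1)/2 and (n+1)/2; the lesser is 36.

36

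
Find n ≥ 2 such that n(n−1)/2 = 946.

44

n(n−1)/2 = 946 ⇒ n(n−1) = 1892. Since 44·43 = 1892, n = 44.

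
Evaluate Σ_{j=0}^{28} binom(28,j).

The entries of row 28 sum to 2^28 = 268435456.

268435456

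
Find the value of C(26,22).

C(26,22) = C(26,4) by symmetry.
C(26,4) = (26·25·24·23) / 4! = 358800 / 24 = 14950.

14950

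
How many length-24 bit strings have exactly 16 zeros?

735471

Choose the 16 positions: C(24,16) = 735471.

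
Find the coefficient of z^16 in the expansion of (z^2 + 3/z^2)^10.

30

General term: C(10,j)·(z^2)^j·(3/z^2)^(10-j), with z-exponent 2j − 2(10−j) = 4j − 20.
Set 4j − 20 = 16: j = 9.
C(10,9) = 10; 1^9 = 1; 3^1 = 3.
Coefficient = 10 · 1 · 3 = 30.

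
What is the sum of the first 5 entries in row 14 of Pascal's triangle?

1471

1 + 14 + 91 + 364 + 1001 = 1471.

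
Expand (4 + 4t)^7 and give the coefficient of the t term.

The general term is C(7,j)·(4)^j·(4t)^(7-j); the t^1 term has j = 6.
C(7,6) = 7.
Coefficient = C(7,6) · 4^6 · 4^1 = 7 · 4096 · 4 = 114688.

114688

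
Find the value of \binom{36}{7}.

8347680

C(36,7) = (36·35·34·33·32·31·30) / 7! = 42072307200 / 5040 = 8347680.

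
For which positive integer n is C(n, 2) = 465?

31

n(n−1)/2 = 465 ⇒ n(n−1) = 930. Since 31·30 = 930, n = 31.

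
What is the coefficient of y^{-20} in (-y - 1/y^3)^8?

8

General term: C(8,j)·(-y)^j·(-1/y^3)^(8-j), with y-exponent 1j − 3(8−j) = 4j − 24.
Set 4j − 24 = -20: j = 1.
C(8,1) = 8; (-1)^1 = -1; (-1)^7 = -1.
Coefficient = 8 · (-1) · (-1) = 8.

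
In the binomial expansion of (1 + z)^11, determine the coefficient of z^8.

The general term is C(11,j)·(1)^j·(z)^(11-j); the z^8 term has j = 3.
C(11,3) = 165.
Coefficient = C(11,3) = 165.

165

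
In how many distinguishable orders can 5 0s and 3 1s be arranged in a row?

56

Choose positions for the 0s: C(8,5) = 56.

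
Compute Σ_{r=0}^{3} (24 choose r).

2325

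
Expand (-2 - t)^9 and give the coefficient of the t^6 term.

-672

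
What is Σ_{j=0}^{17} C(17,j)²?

2333606220

By Vandermonde's identity, Σ C(17,j)² = C(34,17) = 2333606220.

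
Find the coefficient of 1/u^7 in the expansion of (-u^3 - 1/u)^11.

-11

General term: C(11,j)·(-u^3)^j·(-1/u)^(11-j), with u-exponent 3j − 1(11−j) = 4j − 11.
Set 4j − 11 = -7: j = 1.
C(11,1) = 11; (-1)^1 = -1; (-1)^10 = 1.
Coefficient = 11 · (-1) · 1 = -11.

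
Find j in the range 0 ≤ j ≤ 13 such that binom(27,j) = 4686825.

C(27,j) increases on 0 ≤ j ≤ 13. C(27,8) = 2220075 and C(27,9) = 4686825, so j = 9.

9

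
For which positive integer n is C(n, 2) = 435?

30

n(n−1)/2 = 435 ⇒ n(n−1) = 870. Since 30·29 = 870, n = 30.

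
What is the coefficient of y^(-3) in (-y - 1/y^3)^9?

General term: C(9,j)·(-y)^j·(-1/y^3)^(9-j), with y-exponent 1j − 3(9−j) = 4j − 27.
Set 4j − 27 = -3: j = 6.
C(9,6) = 84; (-1)^6 = 1; (-1)^3 = -1.
Coefficient = 84 · 1 · (-1) = -84.

-84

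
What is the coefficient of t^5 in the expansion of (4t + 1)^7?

21504

The general term is C(7,j)·(4t)^j·(1)^(7-j); the t^5 term has j = 5.
C(7,5) = 21.
Coefficient = C(7,5) · 4^5 = 21 · 1024 = 21504.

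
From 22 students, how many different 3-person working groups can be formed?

1540

This is C(22,3) = 1540.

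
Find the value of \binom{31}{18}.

C(31,18) = C(31,13) by symmetry.
C(31,13) = (31·30·29·28·27·26·25·24·23·22·21·20·19) / 13! = 1284342188088960000 / 6227020800 = 206253075.

206253075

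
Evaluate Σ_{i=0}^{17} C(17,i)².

2333606220

By Vandermonde's identity, Σ C(17,i)² = C(34,17) = 2333606220.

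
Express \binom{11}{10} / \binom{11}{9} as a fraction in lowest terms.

1/5

C(n,k+1)/C(n,k) = (n−k)/(k+1) = (11−9)/(9+1) = 2/10 = 1/5.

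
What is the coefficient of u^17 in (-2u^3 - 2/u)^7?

-896

General term: C(7,j)·(-2u^3)^j·(-2/u)^(7-j), with u-exponent 3j − 1(7−j) = 4j − 7.
Set 4j − 7 = 17: j = 6.
C(7,6) = 7; (-2)^6 = 64; (-2)^1 = -2.
Coefficient = 7 · 64 · (-2) = -896.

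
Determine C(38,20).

33578000610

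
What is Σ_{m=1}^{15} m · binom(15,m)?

245760

Differentiating (1+x)^15 and setting x=1: Σ m·C(15,m) = 15·2^14 = 245760.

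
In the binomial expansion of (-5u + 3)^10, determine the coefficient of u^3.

-32805000

The general term is C(10,j)·(-5u)^j·(3)^(10-j); the u^3 term has j = 3.
C(10,3) = 120.
Coefficient = C(10,3) · (-5)^3 · 3^7 = 120 · (-125) · 2187 = -32805000.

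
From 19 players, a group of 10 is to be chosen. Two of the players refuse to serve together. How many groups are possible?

68068

All 10-subsets: C(19,10) = 92378. Those containing both fixed elements: C(17,8) = 24310.
92378 − 24310 = 68068.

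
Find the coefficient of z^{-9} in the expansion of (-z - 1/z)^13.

General term: C(13,j)·(-z)^j·(-1/z)^(13-j), with z-exponent 1j − 1(13−j) = 2j − 13.
Set 2j − 13 = -9: j = 2.
C(13,2) = 78; (-1)^2 = 1; (-1)^11 = -1.
Coefficient = 78 · 1 · (-1) = -78.

-78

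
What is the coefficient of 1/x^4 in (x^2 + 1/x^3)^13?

General term: C(13,j)·(x^2)^j·(1/x^3)^(13-j), with x-exponent 2j − 3(13−j) = 5j − 39.
Set 5j − 39 = -4: j = 7.
C(13,7) = 1716; 1^7 = 1; 1^6 = 1.
Coefficient = 1716 · 1 · 1 = 1716.

1716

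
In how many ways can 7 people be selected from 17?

This is C(17,7) = 19448.

19448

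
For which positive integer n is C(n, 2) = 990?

45

n(n−1)/2 = 990 ⇒ n(n−1) = 1980. Since 45·44 = 1980, n = 45.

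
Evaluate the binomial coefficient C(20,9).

C(20,9) = (20·19·18·17·16·15·14·13·12) / 9! = 60949324800 / 362880 = 167960.

167960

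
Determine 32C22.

64512240

C(32,22) = C(32,10) by symmetry.
C(32,10) = (32·31·30·29·28·27·26·25·24·23) / 10! = 234102016512000 / 3628800 = 64512240.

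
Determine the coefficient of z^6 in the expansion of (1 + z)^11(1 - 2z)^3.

330

Coefficient of z^6 = Σ_{j} C(11,j)·1^j·C(3,6-j)·(-2)^(6-j) for j from 3 to 6.
= (-1320) + 3960 + (-2772) + 462 = 330.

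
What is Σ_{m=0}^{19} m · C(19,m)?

4980736

Since m·C(19,m) = 19·C(18,m−1), the sum is 19·2^18 = 19·262144 = 4980736.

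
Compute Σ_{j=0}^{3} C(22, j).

1 + 22 + 231 + 1540 = 1794.

1794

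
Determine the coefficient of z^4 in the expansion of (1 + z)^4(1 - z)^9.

Coefficient of z^4 = Σ_{j} C(4,j)·1^j·C(9,4-j)·(-1)^(4-j) for j from 0 to 4.
= 126 + (-336) + 216 + (-36) + 1 = -29.

-29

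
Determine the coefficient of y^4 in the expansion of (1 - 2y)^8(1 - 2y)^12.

77520

Coefficient of y^4 = Σ_{j} C(8,j)·(-2)^j·C(12,4-j)·(-2)^(4-j) for j from 0 to 4.
= 7920 + 28160 + 29568 + 10752 + 1120 = 77520.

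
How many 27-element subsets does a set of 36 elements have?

C(36,27) = C(36,9) by symmetry.
C(36,9) = (36·35·34·33·32·31·30·29·28) / 9! = 34162713446400 / 362880 = 94143280.

94143280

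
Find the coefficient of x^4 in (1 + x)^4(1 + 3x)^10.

32521

Coefficient of x^4 = Σ_{j} C(4,j)·1^j·C(10,4-j)·3^(4-j) for j from 0 to 4.
= 17010 + 12960 + 2430 + 120 + 1 = 32521.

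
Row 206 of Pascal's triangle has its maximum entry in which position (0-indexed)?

103

C(206,i) is maximized at i = 206/2 = 103.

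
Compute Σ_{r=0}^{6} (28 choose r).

1 + 28 + 378 + 3276 + 20475 + 98280 + 376740 = 499178.

499178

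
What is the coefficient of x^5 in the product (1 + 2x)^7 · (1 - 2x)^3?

0

Coefficient of x^5 = Σ_{j} C(7,j)·2^j·C(3,5-j)·(-2)^(5-j) for j from 2 to 5.
= (-672) + 3360 + (-3360) + 672 = 0.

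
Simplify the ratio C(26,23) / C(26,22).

4/23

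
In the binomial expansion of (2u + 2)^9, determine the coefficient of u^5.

64512

The general term is C(9,j)·(2u)^j·(2)^(9-j); the u^5 term has j = 5.
C(9,5) = 126.
Coefficient = C(9,5) · 2^5 · 2^4 = 126 · 32 · 16 = 64512.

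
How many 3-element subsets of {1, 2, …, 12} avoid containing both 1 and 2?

All 3-subsets: C(12,3) = 220. Those containing both fixed elements: C(10,1) = 10.
220 − 10 = 210.

210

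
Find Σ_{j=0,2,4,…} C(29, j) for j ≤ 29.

268435456

Half of (1+1)^29 + (1−1)^29 gives the even-index sum: 2^28 = 268435456.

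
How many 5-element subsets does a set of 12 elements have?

C(12,5) = (12·11·10·9·8) / 5! = 95040 / 120 = 792.

792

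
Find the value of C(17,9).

24310

C(17,9) = C(17,8) by symmetry.
C(17,8) = (17·16·15·14·13·12·11·10) / 8! = 980179200 / 40320 = 24310.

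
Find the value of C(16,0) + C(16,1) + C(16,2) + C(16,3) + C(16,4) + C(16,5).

6885

1 + 16 + 120 + 560 + 1820 + 4368 = 6885.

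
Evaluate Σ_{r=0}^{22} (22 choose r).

4194304

The entries of row 22 sum to 2^22 = 4194304.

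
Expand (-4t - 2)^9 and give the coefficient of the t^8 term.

-1179648

The general term is C(9,j)·(-4t)^j·(-2)^(9-j); the t^8 term has j = 8.
C(9,8) = 9.
Coefficient = C(9,8) · (-4)^8 · (-2)^1 = 9 · 65536 · (-2) = -1179648.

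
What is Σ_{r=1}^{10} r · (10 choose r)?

5120

Differentiating (1+x)^10 and setting x=1: Σ r·C(10,r) = 10·2^9 = 5120.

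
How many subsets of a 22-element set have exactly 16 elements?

Choose the 16 positions: C(22,16) = 74613.

74613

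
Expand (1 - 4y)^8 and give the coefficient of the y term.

-32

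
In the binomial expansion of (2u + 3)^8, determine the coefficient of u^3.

The general term is C(8,j)·(2u)^j·(3)^(8-j); the u^3 term has j = 3.
C(8,3) = 56.
Coefficient = C(8,3) · 2^3 · 3^5 = 56 · 8 · 243 = 108864.

108864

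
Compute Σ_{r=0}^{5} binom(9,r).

1 + 9 + 36 + 84 + 126 + 126 = 382.

382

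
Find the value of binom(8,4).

70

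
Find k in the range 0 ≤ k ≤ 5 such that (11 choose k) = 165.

3

C(11,k) increases on 0 ≤ k ≤ 5. C(11,2) = 55 and C(11,3) = 165, so k = 3.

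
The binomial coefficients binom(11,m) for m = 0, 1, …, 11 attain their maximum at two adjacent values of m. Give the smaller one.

5

For odd n = 11, C(11,m) peaks at m = (n−1)/2 and (n+1)/2; the smaller is 5.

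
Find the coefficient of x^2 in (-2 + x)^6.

The general term is C(6,j)·(-2)^j·(x)^(6-j); the x^2 term has j = 4.
C(6,4) = 15.
Coefficient = C(6,4) · (-2)^4 = 15 · 16 = 240.

240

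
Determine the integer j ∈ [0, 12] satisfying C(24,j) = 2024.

3

C(24,j) increases on 0 ≤ j ≤ 12. C(24,2) = 276 and C(24,3) = 2024, so j = 3.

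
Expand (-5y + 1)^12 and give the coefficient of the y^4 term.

The general term is C(12,j)·(-5y)^j·(1)^(12-j); the y^4 term has j = 4.
C(12,4) = 495.
Coefficient = C(12,4) · (-5)^4 = 495 · 625 = 309375.

309375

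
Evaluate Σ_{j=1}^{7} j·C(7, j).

448

Differentiating (1+x)^7 and setting x=1: Σ j·C(7,j) = 7·2^6 = 448.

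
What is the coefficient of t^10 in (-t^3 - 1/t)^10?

252

General term: C(10,j)·(-t^3)^j·(-1/t)^(10-j), with t-exponent 3j − 1(10−j) = 4j − 10.
Set 4j − 10 = 10: j = 5.
C(10,5) = 252; (-1)^5 = -1; (-1)^5 = -1.
Coefficient = 252 · (-1) · (-1) = 252.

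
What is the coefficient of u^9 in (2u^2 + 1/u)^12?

101376

General term: C(12,j)·(2u^2)^j·(1/u)^(12-j), with u-exponent 2j − 1(12−j) = 3j − 12.
Set 3j − 12 = 9: j = 7.
C(12,7) = 792; 2^7 = 128; 1^5 = 1.
Coefficient = 792 · 128 · 1 = 101376.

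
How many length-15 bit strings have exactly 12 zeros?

455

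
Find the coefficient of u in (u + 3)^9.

59049

The general term is C(9,j)·(u)^j·(3)^(9-j); the u^1 term has j = 1.
C(9,1) = 9.
Coefficient = C(9,1) · 3^8 = 9 · 6561 = 59049.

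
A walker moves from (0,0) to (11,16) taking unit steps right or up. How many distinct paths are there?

13037895

Each path is a sequence of 27 steps with 11 rights: C(27,11) = 13037895.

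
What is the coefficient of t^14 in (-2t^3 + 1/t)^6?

-192

General term: C(6,j)·(-2t^3)^j·(1/t)^(6-j), with t-exponent 3j − 1(6−j) = 4j − 6.
Set 4j − 6 = 14: j = 5.
C(6,5) = 6; (-2)^5 = -32; 1^1 = 1.
Coefficient = 6 · (-32) · 1 = -192.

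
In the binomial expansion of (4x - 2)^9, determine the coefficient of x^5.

The general term is C(9,j)·(4x)^j·(-2)^(9-j); the x^5 term has j = 5.
C(9,5) = 126.
Coefficient = C(9,5) · 4^5 · (-2)^4 = 126 · 1024 · 16 = 2064384.

2064384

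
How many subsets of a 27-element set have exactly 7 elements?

Choose the 7 positions: C(27,7) = 888030.

888030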